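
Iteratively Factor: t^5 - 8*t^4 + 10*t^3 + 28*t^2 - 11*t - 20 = (t + 1)*(t^4 - 9*t^3 + 19*t^2 + 9*t - 20) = (t - 5)*(t + 1)*(t^3 - 4*t^2 - t + 4) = (t - 5)*(t + 1)^2*(t^2 - 5*t + 4) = (t - 5)*(t - 1)*(t + 1)^2*(t - 4)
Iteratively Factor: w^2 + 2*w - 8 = (w + 4)*(w - 2)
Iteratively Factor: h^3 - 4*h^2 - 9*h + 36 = (h - 3)*(h^2 - h - 12) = (h - 4)*(h - 3)*(h + 3)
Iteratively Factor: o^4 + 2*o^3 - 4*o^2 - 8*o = (o - 2)*(o^3 + 4*o^2 + 4*o) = (o - 2)*(o + 2)*(o^2 + 2*o) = o*(o - 2)*(o + 2)*(o + 2)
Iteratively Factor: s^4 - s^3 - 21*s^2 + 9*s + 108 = (s + 3)*(s^3 - 4*s^2 - 9*s + 36) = (s + 3)^2*(s^2 - 7*s + 12) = (s - 3)*(s + 3)^2*(s - 4)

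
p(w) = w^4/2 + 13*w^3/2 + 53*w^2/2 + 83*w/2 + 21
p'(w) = 2*w^3 + 39*w^2/2 + 53*w + 83/2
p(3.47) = 828.16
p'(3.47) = 543.77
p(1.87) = 239.89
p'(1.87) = 221.88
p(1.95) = 258.12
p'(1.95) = 233.83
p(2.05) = 282.27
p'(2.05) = 249.33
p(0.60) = 56.91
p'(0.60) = 80.75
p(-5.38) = -28.54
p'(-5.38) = 9.33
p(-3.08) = -0.35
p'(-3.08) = 4.81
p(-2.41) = 0.78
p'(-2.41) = -0.97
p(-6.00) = -30.00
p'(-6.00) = -6.50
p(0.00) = 21.00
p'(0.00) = 41.50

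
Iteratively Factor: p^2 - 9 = (p - 3)*(p + 3)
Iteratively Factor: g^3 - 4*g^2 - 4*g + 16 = (g - 4)*(g^2 - 4) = (g - 4)*(g - 2)*(g + 2)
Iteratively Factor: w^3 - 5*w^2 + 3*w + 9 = (w - 3)*(w^2 - 2*w - 3) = (w - 3)^2*(w + 1)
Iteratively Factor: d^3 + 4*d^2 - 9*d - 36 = (d + 3)*(d^2 + d - 12) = (d - 3)*(d + 3)*(d + 4)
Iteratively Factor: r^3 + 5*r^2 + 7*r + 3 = (r + 1)*(r^2 + 4*r + 3) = (r + 1)^2*(r + 3)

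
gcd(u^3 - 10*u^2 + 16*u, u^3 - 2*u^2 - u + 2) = u - 2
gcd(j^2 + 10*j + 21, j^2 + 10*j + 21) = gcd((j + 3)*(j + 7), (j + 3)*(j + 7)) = j^2 + 10*j + 21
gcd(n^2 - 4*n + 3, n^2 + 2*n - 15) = n - 3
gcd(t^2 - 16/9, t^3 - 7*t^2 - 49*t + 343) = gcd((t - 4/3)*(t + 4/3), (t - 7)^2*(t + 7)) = 1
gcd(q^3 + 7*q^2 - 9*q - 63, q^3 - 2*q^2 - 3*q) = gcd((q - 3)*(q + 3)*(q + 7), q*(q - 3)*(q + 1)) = q - 3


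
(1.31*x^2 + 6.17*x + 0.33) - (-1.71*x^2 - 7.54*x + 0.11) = 3.02*x^2 + 13.71*x + 0.22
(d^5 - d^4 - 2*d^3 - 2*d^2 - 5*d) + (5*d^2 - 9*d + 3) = d^5 - d^4 - 2*d^3 + 3*d^2 - 14*d + 3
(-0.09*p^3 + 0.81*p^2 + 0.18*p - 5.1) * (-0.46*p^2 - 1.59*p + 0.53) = 0.0414*p^5 - 0.2295*p^4 - 1.4184*p^3 + 2.4891*p^2 + 8.2044*p - 2.703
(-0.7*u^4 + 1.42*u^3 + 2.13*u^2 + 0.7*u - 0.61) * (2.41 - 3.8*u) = 2.66*u^5 - 7.083*u^4 - 4.6718*u^3 + 2.4733*u^2 + 4.005*u - 1.4701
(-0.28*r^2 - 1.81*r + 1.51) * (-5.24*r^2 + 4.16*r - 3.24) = 1.4672*r^4 + 8.3196*r^3 - 14.5348*r^2 + 12.146*r - 4.8924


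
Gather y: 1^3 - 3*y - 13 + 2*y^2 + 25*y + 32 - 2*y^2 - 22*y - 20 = 0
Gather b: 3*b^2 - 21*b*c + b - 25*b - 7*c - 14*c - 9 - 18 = 3*b^2 + b*(-21*c - 24) - 21*c - 27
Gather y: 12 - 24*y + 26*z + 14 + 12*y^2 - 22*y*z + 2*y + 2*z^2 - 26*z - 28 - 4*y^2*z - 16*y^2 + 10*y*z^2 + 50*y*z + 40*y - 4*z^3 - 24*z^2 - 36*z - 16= y^2*(-4*z - 4) + y*(10*z^2 + 28*z + 18) - 4*z^3 - 22*z^2 - 36*z - 18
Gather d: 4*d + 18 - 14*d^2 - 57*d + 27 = -14*d^2 - 53*d + 45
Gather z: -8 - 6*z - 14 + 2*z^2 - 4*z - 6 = 2*z^2 - 10*z - 28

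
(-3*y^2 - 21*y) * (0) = 0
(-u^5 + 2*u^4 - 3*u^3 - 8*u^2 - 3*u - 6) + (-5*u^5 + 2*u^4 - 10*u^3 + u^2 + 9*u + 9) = -6*u^5 + 4*u^4 - 13*u^3 - 7*u^2 + 6*u + 3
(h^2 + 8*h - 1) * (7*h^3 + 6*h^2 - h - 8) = 7*h^5 + 62*h^4 + 40*h^3 - 22*h^2 - 63*h + 8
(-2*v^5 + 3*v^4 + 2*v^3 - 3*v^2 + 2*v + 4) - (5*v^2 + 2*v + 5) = -2*v^5 + 3*v^4 + 2*v^3 - 8*v^2 - 1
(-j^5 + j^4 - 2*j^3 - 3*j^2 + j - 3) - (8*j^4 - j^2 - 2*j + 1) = -j^5 - 7*j^4 - 2*j^3 - 2*j^2 + 3*j - 4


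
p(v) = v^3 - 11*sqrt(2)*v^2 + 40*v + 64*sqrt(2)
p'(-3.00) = 160.34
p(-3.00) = -196.50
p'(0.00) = 40.00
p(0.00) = 90.51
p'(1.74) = -5.05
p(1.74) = 118.28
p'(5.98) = -38.77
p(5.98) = -12.74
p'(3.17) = -28.48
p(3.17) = 92.84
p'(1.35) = 3.47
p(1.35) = 118.62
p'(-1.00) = 74.11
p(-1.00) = 33.95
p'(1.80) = -6.28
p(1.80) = 117.94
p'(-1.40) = 89.44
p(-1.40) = 1.28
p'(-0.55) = 58.02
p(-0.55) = 63.64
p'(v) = 3*v^2 - 22*sqrt(2)*v + 40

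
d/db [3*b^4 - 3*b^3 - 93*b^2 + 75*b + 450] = 12*b^3 - 9*b^2 - 186*b + 75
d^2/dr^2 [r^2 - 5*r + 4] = 2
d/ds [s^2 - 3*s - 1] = 2*s - 3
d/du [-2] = 0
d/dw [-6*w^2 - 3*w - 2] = -12*w - 3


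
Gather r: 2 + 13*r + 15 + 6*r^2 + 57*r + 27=6*r^2 + 70*r + 44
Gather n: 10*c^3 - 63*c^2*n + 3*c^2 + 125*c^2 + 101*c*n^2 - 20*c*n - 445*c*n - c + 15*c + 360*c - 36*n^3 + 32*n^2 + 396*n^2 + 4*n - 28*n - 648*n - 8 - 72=10*c^3 + 128*c^2 + 374*c - 36*n^3 + n^2*(101*c + 428) + n*(-63*c^2 - 465*c - 672) - 80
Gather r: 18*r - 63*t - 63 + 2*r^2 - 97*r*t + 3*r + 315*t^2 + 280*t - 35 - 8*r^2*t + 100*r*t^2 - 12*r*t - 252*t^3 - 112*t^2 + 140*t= r^2*(2 - 8*t) + r*(100*t^2 - 109*t + 21) - 252*t^3 + 203*t^2 + 357*t - 98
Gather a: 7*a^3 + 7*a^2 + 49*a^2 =7*a^3 + 56*a^2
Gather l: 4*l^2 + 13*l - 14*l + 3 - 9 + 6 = 4*l^2 - l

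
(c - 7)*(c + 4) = c^2 - 3*c - 28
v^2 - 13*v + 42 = (v - 7)*(v - 6)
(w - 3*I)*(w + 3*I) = w^2 + 9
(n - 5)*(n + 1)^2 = n^3 - 3*n^2 - 9*n - 5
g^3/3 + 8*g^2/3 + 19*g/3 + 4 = (g/3 + 1)*(g + 1)*(g + 4)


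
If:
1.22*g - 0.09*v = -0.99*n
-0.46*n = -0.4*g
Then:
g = 0.0432511491851233*v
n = 0.0376096949435855*v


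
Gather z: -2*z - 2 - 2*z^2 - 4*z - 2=-2*z^2 - 6*z - 4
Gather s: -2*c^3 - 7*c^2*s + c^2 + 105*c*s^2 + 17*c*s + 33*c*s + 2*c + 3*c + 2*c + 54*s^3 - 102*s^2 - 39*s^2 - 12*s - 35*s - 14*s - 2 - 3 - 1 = -2*c^3 + c^2 + 7*c + 54*s^3 + s^2*(105*c - 141) + s*(-7*c^2 + 50*c - 61) - 6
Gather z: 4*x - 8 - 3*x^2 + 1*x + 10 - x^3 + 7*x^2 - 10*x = -x^3 + 4*x^2 - 5*x + 2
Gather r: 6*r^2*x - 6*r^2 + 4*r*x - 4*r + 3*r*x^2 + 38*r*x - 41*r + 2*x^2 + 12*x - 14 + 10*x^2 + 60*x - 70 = r^2*(6*x - 6) + r*(3*x^2 + 42*x - 45) + 12*x^2 + 72*x - 84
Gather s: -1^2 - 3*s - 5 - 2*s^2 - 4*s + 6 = -2*s^2 - 7*s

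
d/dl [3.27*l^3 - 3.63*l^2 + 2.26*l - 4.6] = 9.81*l^2 - 7.26*l + 2.26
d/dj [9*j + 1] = 9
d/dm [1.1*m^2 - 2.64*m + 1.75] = 2.2*m - 2.64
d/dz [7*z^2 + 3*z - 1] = 14*z + 3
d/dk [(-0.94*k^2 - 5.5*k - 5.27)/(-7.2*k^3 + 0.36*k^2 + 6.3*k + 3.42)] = (-6.768*k^4 - 79.2*k^3 - 117.774*k^2 - 2.6352*k + 14.391)/(51.84*k^6 - 5.184*k^5 - 90.5904*k^4 - 44.712*k^3 + 42.1524*k^2 + 43.092*k + 11.6964)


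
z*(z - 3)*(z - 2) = z^3 - 5*z^2 + 6*z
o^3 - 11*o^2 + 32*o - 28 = (o - 7)*(o - 2)^2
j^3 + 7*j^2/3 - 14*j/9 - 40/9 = (j - 4/3)*(j + 5/3)*(j + 2)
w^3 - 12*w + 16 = (w - 2)^2*(w + 4)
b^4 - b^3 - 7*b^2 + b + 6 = (b - 3)*(b - 1)*(b + 1)*(b + 2)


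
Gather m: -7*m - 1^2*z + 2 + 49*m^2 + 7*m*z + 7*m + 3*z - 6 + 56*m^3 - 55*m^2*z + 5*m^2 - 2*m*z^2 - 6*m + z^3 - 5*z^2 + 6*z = 56*m^3 + m^2*(54 - 55*z) + m*(-2*z^2 + 7*z - 6) + z^3 - 5*z^2 + 8*z - 4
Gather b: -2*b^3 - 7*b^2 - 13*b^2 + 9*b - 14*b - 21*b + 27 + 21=-2*b^3 - 20*b^2 - 26*b + 48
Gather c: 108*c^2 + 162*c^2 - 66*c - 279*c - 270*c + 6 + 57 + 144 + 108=270*c^2 - 615*c + 315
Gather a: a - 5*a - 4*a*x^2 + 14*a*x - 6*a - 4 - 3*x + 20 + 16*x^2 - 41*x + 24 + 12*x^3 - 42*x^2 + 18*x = a*(-4*x^2 + 14*x - 10) + 12*x^3 - 26*x^2 - 26*x + 40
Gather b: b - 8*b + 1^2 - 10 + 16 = 7 - 7*b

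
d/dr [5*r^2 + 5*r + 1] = 10*r + 5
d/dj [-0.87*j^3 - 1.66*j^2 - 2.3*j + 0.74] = -2.61*j^2 - 3.32*j - 2.3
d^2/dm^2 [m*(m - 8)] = 2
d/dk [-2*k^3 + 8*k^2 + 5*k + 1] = -6*k^2 + 16*k + 5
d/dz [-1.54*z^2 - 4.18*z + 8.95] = -3.08*z - 4.18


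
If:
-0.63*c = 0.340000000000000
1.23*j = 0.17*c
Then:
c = -0.54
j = -0.07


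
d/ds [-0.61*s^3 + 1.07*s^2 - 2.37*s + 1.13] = -1.83*s^2 + 2.14*s - 2.37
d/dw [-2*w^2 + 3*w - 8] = 3 - 4*w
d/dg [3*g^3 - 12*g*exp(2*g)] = 9*g^2 - 24*g*exp(2*g) - 12*exp(2*g)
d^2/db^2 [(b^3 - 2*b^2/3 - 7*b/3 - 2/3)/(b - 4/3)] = 2*(27*b^3 - 108*b^2 + 144*b - 134)/(27*b^3 - 108*b^2 + 144*b - 64)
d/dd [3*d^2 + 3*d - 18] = 6*d + 3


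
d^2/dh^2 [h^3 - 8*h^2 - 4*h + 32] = 6*h - 16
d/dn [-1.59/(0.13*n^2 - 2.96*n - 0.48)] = (0.4134*n - 4.7064)/(-0.13*n^2 + 2.96*n + 0.48)^2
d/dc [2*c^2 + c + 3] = 4*c + 1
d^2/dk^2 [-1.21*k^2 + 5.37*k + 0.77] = -2.42000000000000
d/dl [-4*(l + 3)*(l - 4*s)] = -8*l + 16*s - 12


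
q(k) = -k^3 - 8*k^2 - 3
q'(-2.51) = 21.26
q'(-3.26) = 20.28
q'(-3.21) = 20.45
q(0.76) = -8.06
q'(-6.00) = -12.00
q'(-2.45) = 21.19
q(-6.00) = -75.00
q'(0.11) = -1.80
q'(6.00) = -204.00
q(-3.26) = -53.37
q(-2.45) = -36.31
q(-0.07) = -3.04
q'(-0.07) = 1.11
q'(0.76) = -13.89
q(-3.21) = -52.36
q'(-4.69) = 9.05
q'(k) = -3*k^2 - 16*k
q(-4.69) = -75.81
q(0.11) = -3.10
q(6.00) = -507.00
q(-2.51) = -37.59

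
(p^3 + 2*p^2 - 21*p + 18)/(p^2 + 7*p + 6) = (p^2 - 4*p + 3)/(p + 1)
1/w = 1/w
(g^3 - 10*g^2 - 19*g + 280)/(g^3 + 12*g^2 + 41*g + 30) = (g^2 - 15*g + 56)/(g^2 + 7*g + 6)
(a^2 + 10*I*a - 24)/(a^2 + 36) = (a + 4*I)/(a - 6*I)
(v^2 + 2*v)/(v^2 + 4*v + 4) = v/(v + 2)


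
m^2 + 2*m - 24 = (m - 4)*(m + 6)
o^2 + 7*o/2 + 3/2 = (o + 1/2)*(o + 3)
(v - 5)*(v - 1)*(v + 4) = v^3 - 2*v^2 - 19*v + 20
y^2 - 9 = (y - 3)*(y + 3)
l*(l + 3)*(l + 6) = l^3 + 9*l^2 + 18*l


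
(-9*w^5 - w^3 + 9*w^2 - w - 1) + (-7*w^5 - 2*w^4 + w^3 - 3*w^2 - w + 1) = -16*w^5 - 2*w^4 + 6*w^2 - 2*w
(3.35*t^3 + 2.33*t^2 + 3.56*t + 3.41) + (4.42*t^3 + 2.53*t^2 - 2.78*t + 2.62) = 7.77*t^3 + 4.86*t^2 + 0.78*t + 6.03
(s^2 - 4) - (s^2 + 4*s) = -4*s - 4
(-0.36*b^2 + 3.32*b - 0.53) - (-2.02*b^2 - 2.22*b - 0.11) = 1.66*b^2 + 5.54*b - 0.42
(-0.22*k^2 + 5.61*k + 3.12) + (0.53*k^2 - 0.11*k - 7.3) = 0.31*k^2 + 5.5*k - 4.18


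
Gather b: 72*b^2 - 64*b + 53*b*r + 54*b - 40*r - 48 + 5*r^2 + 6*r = 72*b^2 + b*(53*r - 10) + 5*r^2 - 34*r - 48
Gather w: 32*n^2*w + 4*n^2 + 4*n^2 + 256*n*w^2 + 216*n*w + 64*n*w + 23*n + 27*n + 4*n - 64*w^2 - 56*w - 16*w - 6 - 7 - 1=8*n^2 + 54*n + w^2*(256*n - 64) + w*(32*n^2 + 280*n - 72) - 14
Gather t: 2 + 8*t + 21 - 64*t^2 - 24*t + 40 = -64*t^2 - 16*t + 63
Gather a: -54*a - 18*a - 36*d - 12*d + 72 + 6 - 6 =-72*a - 48*d + 72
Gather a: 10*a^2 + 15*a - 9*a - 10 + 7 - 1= 10*a^2 + 6*a - 4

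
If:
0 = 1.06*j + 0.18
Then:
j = -0.17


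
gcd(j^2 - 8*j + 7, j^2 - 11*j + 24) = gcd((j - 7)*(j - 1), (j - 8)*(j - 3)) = 1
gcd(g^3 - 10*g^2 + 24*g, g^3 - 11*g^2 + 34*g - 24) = g^2 - 10*g + 24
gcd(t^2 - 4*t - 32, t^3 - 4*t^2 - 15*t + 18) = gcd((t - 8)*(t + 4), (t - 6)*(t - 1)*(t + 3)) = 1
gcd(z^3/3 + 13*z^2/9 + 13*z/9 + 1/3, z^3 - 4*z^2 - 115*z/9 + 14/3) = 1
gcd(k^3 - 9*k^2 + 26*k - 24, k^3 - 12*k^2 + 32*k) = k - 4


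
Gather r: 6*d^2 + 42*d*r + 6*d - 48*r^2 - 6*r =6*d^2 + 6*d - 48*r^2 + r*(42*d - 6)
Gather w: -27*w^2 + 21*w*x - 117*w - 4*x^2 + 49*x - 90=-27*w^2 + w*(21*x - 117) - 4*x^2 + 49*x - 90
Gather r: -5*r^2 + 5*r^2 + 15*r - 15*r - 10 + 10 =0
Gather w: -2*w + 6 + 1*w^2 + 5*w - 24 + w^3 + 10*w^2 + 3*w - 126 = w^3 + 11*w^2 + 6*w - 144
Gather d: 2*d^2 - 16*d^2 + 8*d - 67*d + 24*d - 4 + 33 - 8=-14*d^2 - 35*d + 21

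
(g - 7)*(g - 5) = g^2 - 12*g + 35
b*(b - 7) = b^2 - 7*b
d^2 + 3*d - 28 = (d - 4)*(d + 7)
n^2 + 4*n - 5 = (n - 1)*(n + 5)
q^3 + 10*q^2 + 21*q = q*(q + 3)*(q + 7)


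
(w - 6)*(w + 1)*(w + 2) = w^3 - 3*w^2 - 16*w - 12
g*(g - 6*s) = g^2 - 6*g*s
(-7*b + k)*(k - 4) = -7*b*k + 28*b + k^2 - 4*k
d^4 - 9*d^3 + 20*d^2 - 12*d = d*(d - 6)*(d - 2)*(d - 1)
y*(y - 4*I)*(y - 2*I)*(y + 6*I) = y^4 + 28*y^2 - 48*I*y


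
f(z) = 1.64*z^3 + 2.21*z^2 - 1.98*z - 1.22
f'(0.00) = -1.98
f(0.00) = -1.22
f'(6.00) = 201.66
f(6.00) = 420.70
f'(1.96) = 25.58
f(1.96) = 15.74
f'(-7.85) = 266.51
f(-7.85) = -642.82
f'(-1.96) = 8.26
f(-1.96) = -1.20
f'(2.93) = 53.21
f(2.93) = 53.20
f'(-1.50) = 2.46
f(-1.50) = 1.19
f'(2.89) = 51.89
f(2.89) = 51.10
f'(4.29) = 107.53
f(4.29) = 160.44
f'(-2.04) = 9.48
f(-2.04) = -1.91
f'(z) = 4.92*z^2 + 4.42*z - 1.98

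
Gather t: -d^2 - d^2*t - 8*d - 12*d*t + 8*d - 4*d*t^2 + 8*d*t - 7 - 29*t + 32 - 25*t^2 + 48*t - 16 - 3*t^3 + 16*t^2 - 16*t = -d^2 - 3*t^3 + t^2*(-4*d - 9) + t*(-d^2 - 4*d + 3) + 9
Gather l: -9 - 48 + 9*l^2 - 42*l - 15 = 9*l^2 - 42*l - 72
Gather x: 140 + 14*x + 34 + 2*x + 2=16*x + 176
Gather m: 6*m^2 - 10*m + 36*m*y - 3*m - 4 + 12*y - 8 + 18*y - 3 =6*m^2 + m*(36*y - 13) + 30*y - 15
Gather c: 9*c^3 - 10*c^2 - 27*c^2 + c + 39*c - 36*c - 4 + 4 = 9*c^3 - 37*c^2 + 4*c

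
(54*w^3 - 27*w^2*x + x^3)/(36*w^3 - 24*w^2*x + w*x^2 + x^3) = (-3*w + x)/(-2*w + x)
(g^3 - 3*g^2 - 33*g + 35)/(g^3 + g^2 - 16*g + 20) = (g^2 - 8*g + 7)/(g^2 - 4*g + 4)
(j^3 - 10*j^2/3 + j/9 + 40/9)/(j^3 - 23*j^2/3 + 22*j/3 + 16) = (j - 5/3)/(j - 6)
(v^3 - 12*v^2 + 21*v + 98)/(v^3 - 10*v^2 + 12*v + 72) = (v^2 - 14*v + 49)/(v^2 - 12*v + 36)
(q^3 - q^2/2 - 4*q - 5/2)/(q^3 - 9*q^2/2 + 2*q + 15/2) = (q + 1)/(q - 3)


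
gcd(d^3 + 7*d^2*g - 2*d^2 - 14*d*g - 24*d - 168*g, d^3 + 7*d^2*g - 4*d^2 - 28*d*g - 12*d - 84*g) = d^2 + 7*d*g - 6*d - 42*g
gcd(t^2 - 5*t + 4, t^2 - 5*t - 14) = 1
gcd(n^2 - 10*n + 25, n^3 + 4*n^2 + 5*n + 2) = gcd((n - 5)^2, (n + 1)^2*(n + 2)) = 1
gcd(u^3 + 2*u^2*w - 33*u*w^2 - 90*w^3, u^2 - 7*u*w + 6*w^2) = u - 6*w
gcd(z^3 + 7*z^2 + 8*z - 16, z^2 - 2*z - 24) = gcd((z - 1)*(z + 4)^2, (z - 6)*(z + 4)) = z + 4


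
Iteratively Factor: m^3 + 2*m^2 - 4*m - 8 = (m + 2)*(m^2 - 4) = (m + 2)^2*(m - 2)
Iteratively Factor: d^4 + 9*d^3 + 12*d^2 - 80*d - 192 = (d - 3)*(d^3 + 12*d^2 + 48*d + 64) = (d - 3)*(d + 4)*(d^2 + 8*d + 16) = (d - 3)*(d + 4)^2*(d + 4)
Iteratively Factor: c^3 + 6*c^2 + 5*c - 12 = (c + 3)*(c^2 + 3*c - 4) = (c + 3)*(c + 4)*(c - 1)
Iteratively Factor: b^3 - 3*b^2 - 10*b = (b - 5)*(b^2 + 2*b) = b*(b - 5)*(b + 2)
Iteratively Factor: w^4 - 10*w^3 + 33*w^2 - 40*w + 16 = (w - 4)*(w^3 - 6*w^2 + 9*w - 4) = (w - 4)*(w - 1)*(w^2 - 5*w + 4) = (w - 4)^2*(w - 1)*(w - 1)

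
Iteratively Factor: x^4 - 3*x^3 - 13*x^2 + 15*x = (x + 3)*(x^3 - 6*x^2 + 5*x) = x*(x + 3)*(x^2 - 6*x + 5) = x*(x - 5)*(x + 3)*(x - 1)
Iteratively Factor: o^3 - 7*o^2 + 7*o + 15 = (o + 1)*(o^2 - 8*o + 15) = (o - 3)*(o + 1)*(o - 5)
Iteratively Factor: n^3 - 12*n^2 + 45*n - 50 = (n - 5)*(n^2 - 7*n + 10) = (n - 5)*(n - 2)*(n - 5)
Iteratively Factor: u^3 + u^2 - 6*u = (u)*(u^2 + u - 6) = u*(u + 3)*(u - 2)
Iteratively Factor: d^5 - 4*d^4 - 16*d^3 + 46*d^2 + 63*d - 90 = (d + 3)*(d^4 - 7*d^3 + 5*d^2 + 31*d - 30) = (d - 1)*(d + 3)*(d^3 - 6*d^2 - d + 30) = (d - 3)*(d - 1)*(d + 3)*(d^2 - 3*d - 10) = (d - 3)*(d - 1)*(d + 2)*(d + 3)*(d - 5)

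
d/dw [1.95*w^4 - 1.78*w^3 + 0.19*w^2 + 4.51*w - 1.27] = 7.8*w^3 - 5.34*w^2 + 0.38*w + 4.51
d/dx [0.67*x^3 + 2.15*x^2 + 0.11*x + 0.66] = 2.01*x^2 + 4.3*x + 0.11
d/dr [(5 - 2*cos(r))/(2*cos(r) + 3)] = 16*sin(r)/(2*cos(r) + 3)^2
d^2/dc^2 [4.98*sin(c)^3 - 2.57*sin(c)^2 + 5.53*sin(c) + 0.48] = -9.26500000000001*sin(c) + 11.205*sin(3*c) - 5.14*cos(2*c)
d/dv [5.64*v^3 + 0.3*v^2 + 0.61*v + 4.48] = 16.92*v^2 + 0.6*v + 0.61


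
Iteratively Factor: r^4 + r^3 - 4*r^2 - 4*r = (r - 2)*(r^3 + 3*r^2 + 2*r) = r*(r - 2)*(r^2 + 3*r + 2) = r*(r - 2)*(r + 1)*(r + 2)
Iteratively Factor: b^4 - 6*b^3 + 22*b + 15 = (b + 1)*(b^3 - 7*b^2 + 7*b + 15) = (b - 3)*(b + 1)*(b^2 - 4*b - 5) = (b - 5)*(b - 3)*(b + 1)*(b + 1)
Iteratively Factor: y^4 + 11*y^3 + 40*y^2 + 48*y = (y)*(y^3 + 11*y^2 + 40*y + 48) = y*(y + 4)*(y^2 + 7*y + 12) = y*(y + 3)*(y + 4)*(y + 4)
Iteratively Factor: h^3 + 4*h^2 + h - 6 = (h + 2)*(h^2 + 2*h - 3) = (h - 1)*(h + 2)*(h + 3)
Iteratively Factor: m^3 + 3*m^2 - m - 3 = (m - 1)*(m^2 + 4*m + 3) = (m - 1)*(m + 1)*(m + 3)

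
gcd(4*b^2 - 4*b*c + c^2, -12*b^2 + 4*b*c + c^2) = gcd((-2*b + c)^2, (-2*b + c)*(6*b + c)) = 2*b - c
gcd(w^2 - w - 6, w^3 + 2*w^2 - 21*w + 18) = w - 3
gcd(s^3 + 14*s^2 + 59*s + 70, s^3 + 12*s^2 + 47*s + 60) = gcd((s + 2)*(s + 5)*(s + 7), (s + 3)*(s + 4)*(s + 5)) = s + 5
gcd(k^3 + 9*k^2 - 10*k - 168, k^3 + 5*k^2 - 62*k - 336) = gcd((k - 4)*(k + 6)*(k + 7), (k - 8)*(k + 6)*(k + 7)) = k^2 + 13*k + 42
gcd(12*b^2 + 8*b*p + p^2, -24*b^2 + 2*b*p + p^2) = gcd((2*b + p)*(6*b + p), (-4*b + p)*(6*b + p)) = 6*b + p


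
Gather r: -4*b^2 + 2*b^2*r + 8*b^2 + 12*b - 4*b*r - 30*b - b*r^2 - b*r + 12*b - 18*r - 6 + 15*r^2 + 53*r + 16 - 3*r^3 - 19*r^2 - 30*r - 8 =4*b^2 - 6*b - 3*r^3 + r^2*(-b - 4) + r*(2*b^2 - 5*b + 5) + 2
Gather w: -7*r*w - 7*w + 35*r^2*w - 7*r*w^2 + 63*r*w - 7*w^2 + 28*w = w^2*(-7*r - 7) + w*(35*r^2 + 56*r + 21)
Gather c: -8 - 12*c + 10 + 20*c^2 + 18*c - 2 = 20*c^2 + 6*c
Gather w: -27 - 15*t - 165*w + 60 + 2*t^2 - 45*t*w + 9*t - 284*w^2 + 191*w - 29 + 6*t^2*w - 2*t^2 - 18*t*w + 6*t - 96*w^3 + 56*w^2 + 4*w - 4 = -96*w^3 - 228*w^2 + w*(6*t^2 - 63*t + 30)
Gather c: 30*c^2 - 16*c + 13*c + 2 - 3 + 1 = 30*c^2 - 3*c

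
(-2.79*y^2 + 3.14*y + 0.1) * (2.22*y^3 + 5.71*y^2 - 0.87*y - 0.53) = -6.1938*y^5 - 8.9601*y^4 + 20.5787*y^3 - 0.6821*y^2 - 1.7512*y - 0.053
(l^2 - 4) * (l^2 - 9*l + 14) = l^4 - 9*l^3 + 10*l^2 + 36*l - 56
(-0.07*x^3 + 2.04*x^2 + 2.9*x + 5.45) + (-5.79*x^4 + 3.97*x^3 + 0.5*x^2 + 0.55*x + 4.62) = -5.79*x^4 + 3.9*x^3 + 2.54*x^2 + 3.45*x + 10.07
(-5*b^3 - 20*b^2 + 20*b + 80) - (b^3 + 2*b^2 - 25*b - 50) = -6*b^3 - 22*b^2 + 45*b + 130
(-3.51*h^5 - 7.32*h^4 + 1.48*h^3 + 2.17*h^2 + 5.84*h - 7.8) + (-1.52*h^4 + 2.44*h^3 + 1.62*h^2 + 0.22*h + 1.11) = -3.51*h^5 - 8.84*h^4 + 3.92*h^3 + 3.79*h^2 + 6.06*h - 6.69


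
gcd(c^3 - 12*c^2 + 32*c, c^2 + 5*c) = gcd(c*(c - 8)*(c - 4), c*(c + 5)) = c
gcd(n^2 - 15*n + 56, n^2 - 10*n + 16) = n - 8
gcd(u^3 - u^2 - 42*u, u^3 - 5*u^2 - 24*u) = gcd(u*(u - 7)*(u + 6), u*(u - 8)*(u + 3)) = u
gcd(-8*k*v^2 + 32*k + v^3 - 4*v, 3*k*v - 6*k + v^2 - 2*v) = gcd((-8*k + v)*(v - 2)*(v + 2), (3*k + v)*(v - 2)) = v - 2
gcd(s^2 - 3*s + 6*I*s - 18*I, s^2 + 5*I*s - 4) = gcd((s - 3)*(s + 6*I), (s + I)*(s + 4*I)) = 1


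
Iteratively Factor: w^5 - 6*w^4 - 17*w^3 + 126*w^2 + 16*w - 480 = (w + 2)*(w^4 - 8*w^3 - w^2 + 128*w - 240) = (w + 2)*(w + 4)*(w^3 - 12*w^2 + 47*w - 60) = (w - 3)*(w + 2)*(w + 4)*(w^2 - 9*w + 20) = (w - 4)*(w - 3)*(w + 2)*(w + 4)*(w - 5)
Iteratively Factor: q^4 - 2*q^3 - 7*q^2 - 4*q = (q)*(q^3 - 2*q^2 - 7*q - 4) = q*(q - 4)*(q^2 + 2*q + 1) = q*(q - 4)*(q + 1)*(q + 1)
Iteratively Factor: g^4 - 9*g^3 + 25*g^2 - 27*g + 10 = (g - 5)*(g^3 - 4*g^2 + 5*g - 2) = (g - 5)*(g - 2)*(g^2 - 2*g + 1) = (g - 5)*(g - 2)*(g - 1)*(g - 1)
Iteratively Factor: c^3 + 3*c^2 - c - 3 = (c - 1)*(c^2 + 4*c + 3) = (c - 1)*(c + 3)*(c + 1)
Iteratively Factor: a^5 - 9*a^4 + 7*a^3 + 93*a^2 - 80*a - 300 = (a - 5)*(a^4 - 4*a^3 - 13*a^2 + 28*a + 60) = (a - 5)*(a + 2)*(a^3 - 6*a^2 - a + 30) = (a - 5)*(a + 2)^2*(a^2 - 8*a + 15) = (a - 5)^2*(a + 2)^2*(a - 3)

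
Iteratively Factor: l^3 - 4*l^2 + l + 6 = (l - 3)*(l^2 - l - 2) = (l - 3)*(l + 1)*(l - 2)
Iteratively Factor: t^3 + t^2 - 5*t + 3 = (t - 1)*(t^2 + 2*t - 3) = (t - 1)*(t + 3)*(t - 1)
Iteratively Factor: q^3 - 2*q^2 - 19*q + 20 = (q - 1)*(q^2 - q - 20) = (q - 5)*(q - 1)*(q + 4)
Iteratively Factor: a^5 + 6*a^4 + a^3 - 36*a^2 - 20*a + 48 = (a + 4)*(a^4 + 2*a^3 - 7*a^2 - 8*a + 12) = (a + 3)*(a + 4)*(a^3 - a^2 - 4*a + 4) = (a + 2)*(a + 3)*(a + 4)*(a^2 - 3*a + 2) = (a - 1)*(a + 2)*(a + 3)*(a + 4)*(a - 2)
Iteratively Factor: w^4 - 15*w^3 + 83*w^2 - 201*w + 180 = (w - 3)*(w^3 - 12*w^2 + 47*w - 60) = (w - 4)*(w - 3)*(w^2 - 8*w + 15) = (w - 5)*(w - 4)*(w - 3)*(w - 3)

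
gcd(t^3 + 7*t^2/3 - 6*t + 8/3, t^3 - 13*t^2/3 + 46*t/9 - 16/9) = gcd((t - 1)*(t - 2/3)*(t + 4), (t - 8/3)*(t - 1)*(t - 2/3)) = t^2 - 5*t/3 + 2/3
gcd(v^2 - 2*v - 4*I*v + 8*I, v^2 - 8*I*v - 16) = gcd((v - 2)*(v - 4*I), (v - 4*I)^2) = v - 4*I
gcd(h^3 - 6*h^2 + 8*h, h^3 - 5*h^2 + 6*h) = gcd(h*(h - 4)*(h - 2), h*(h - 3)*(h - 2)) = h^2 - 2*h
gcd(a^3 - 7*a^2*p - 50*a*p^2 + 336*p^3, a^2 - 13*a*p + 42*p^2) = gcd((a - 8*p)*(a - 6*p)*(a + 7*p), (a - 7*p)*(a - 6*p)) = -a + 6*p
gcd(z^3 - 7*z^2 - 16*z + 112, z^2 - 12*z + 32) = z - 4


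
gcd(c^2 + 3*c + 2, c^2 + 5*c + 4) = c + 1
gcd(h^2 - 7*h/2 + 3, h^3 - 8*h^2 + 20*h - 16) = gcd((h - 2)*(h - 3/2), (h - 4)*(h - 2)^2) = h - 2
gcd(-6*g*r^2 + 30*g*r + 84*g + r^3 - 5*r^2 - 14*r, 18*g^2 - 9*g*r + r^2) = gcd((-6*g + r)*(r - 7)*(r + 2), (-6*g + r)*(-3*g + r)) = -6*g + r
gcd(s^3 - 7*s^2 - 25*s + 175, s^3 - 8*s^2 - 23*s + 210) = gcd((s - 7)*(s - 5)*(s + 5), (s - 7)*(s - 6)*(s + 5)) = s^2 - 2*s - 35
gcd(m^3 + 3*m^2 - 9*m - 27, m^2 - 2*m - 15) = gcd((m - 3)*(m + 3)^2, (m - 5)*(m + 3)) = m + 3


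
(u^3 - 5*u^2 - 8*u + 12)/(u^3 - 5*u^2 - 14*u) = (u^2 - 7*u + 6)/(u*(u - 7))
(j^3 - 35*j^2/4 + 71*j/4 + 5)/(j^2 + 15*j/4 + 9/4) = (4*j^3 - 35*j^2 + 71*j + 20)/(4*j^2 + 15*j + 9)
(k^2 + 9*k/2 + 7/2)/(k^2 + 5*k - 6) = (2*k^2 + 9*k + 7)/(2*(k^2 + 5*k - 6))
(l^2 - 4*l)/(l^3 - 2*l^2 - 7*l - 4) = l/(l^2 + 2*l + 1)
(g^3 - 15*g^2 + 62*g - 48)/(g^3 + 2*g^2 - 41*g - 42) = (g^2 - 9*g + 8)/(g^2 + 8*g + 7)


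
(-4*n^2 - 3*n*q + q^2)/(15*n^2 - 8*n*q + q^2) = (-4*n^2 - 3*n*q + q^2)/(15*n^2 - 8*n*q + q^2)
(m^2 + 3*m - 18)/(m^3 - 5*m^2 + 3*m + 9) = (m + 6)/(m^2 - 2*m - 3)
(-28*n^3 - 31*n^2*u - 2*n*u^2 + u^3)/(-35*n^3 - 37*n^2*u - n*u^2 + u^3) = (4*n + u)/(5*n + u)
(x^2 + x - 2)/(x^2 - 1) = (x + 2)/(x + 1)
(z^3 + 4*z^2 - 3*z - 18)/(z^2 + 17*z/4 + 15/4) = 4*(z^2 + z - 6)/(4*z + 5)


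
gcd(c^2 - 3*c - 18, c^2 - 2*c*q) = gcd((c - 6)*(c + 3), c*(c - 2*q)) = 1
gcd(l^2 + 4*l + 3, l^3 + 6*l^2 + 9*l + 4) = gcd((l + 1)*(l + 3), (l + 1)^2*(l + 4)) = l + 1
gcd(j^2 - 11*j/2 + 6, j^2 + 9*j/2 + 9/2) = 1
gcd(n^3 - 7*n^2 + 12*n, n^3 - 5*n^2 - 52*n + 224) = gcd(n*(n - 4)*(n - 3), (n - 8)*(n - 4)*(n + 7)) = n - 4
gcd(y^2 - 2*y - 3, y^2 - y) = 1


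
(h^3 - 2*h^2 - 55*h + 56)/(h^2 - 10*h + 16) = (h^2 + 6*h - 7)/(h - 2)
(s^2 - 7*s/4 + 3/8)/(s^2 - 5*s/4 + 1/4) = (s - 3/2)/(s - 1)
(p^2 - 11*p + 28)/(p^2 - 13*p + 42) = (p - 4)/(p - 6)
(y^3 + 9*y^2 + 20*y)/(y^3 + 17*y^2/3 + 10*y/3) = 3*(y + 4)/(3*y + 2)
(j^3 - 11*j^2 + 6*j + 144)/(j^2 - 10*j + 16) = (j^2 - 3*j - 18)/(j - 2)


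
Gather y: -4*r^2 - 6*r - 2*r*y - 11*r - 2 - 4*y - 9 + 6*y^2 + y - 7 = -4*r^2 - 17*r + 6*y^2 + y*(-2*r - 3) - 18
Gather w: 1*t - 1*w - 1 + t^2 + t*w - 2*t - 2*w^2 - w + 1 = t^2 - t - 2*w^2 + w*(t - 2)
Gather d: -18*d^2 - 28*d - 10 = -18*d^2 - 28*d - 10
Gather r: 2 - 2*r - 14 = -2*r - 12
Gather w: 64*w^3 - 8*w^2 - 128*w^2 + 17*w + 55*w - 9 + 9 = 64*w^3 - 136*w^2 + 72*w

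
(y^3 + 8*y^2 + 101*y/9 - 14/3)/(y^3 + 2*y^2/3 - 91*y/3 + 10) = (y + 7/3)/(y - 5)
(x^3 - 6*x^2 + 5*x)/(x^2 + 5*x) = (x^2 - 6*x + 5)/(x + 5)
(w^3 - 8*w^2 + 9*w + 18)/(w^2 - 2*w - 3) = w - 6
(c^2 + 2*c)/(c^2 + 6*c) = (c + 2)/(c + 6)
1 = 1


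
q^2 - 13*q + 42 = (q - 7)*(q - 6)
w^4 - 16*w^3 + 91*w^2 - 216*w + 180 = (w - 6)*(w - 5)*(w - 3)*(w - 2)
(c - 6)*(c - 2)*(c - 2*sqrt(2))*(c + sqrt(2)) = c^4 - 8*c^3 - sqrt(2)*c^3 + 8*c^2 + 8*sqrt(2)*c^2 - 12*sqrt(2)*c + 32*c - 48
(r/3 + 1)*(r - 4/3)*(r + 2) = r^3/3 + 11*r^2/9 - 2*r/9 - 8/3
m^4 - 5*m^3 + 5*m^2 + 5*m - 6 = (m - 3)*(m - 2)*(m - 1)*(m + 1)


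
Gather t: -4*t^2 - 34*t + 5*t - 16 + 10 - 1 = -4*t^2 - 29*t - 7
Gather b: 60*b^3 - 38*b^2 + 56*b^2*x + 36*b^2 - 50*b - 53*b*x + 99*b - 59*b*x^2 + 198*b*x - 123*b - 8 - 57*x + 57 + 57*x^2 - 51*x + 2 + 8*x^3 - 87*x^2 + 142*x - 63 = 60*b^3 + b^2*(56*x - 2) + b*(-59*x^2 + 145*x - 74) + 8*x^3 - 30*x^2 + 34*x - 12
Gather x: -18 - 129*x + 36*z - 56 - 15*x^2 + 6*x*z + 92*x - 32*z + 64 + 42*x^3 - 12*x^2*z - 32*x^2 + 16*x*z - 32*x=42*x^3 + x^2*(-12*z - 47) + x*(22*z - 69) + 4*z - 10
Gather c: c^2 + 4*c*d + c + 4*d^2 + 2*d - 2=c^2 + c*(4*d + 1) + 4*d^2 + 2*d - 2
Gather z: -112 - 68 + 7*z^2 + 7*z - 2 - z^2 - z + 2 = 6*z^2 + 6*z - 180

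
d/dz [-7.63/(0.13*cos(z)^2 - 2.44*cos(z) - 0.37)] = (18.6172 - 1.9838*cos(z))*sin(z)/(-0.13*cos(z)^2 + 2.44*cos(z) + 0.37)^2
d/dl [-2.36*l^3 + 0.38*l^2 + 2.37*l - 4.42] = -7.08*l^2 + 0.76*l + 2.37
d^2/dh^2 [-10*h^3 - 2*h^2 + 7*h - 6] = -60*h - 4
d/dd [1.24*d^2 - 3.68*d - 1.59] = 2.48*d - 3.68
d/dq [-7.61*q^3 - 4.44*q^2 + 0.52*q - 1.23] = -22.83*q^2 - 8.88*q + 0.52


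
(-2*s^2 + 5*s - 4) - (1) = -2*s^2 + 5*s - 5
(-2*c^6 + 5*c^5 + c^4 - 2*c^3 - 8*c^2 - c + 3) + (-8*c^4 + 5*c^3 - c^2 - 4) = -2*c^6 + 5*c^5 - 7*c^4 + 3*c^3 - 9*c^2 - c - 1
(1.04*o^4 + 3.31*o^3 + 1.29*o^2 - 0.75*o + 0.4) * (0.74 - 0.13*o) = -0.1352*o^5 + 0.3393*o^4 + 2.2817*o^3 + 1.0521*o^2 - 0.607*o + 0.296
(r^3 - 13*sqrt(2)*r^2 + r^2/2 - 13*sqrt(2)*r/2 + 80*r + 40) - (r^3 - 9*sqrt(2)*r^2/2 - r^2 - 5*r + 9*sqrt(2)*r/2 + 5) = -17*sqrt(2)*r^2/2 + 3*r^2/2 - 11*sqrt(2)*r + 85*r + 35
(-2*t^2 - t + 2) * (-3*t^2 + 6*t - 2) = 6*t^4 - 9*t^3 - 8*t^2 + 14*t - 4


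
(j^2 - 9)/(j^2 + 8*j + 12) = (j^2 - 9)/(j^2 + 8*j + 12)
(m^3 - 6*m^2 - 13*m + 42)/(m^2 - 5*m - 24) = (m^2 - 9*m + 14)/(m - 8)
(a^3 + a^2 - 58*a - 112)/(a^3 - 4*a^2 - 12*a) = (a^2 - a - 56)/(a*(a - 6))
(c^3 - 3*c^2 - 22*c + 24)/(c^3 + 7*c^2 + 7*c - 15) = (c^2 - 2*c - 24)/(c^2 + 8*c + 15)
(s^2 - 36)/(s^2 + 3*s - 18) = (s - 6)/(s - 3)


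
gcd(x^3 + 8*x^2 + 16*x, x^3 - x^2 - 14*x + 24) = x + 4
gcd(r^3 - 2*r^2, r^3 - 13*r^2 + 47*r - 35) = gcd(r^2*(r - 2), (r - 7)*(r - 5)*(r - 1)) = 1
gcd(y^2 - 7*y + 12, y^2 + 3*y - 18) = y - 3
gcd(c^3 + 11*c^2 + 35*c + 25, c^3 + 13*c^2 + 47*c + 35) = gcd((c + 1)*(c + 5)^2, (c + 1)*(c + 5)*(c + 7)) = c^2 + 6*c + 5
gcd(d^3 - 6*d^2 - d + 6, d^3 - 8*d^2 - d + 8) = d^2 - 1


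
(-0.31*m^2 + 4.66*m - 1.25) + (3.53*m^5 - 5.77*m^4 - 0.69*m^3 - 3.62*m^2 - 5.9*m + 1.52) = 3.53*m^5 - 5.77*m^4 - 0.69*m^3 - 3.93*m^2 - 1.24*m + 0.27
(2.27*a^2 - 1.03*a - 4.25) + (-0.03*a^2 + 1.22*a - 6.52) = 2.24*a^2 + 0.19*a - 10.77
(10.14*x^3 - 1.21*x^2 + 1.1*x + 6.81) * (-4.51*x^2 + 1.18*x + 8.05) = -45.7314*x^5 + 17.4223*x^4 + 75.2382*x^3 - 39.1556*x^2 + 16.8908*x + 54.8205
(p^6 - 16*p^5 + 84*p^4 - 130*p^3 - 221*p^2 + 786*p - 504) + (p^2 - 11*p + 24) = p^6 - 16*p^5 + 84*p^4 - 130*p^3 - 220*p^2 + 775*p - 480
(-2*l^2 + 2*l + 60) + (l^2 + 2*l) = -l^2 + 4*l + 60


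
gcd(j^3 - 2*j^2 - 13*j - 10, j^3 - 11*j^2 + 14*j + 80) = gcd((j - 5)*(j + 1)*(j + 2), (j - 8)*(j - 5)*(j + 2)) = j^2 - 3*j - 10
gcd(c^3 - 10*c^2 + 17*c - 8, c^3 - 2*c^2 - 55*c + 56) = c^2 - 9*c + 8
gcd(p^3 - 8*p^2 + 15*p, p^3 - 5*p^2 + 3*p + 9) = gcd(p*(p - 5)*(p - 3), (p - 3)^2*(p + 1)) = p - 3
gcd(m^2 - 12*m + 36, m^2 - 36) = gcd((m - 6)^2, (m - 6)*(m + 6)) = m - 6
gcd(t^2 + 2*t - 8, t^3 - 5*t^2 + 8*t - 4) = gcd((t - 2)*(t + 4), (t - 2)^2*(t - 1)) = t - 2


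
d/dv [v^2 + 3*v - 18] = 2*v + 3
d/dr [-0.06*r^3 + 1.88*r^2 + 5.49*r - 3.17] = -0.18*r^2 + 3.76*r + 5.49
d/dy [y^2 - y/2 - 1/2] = 2*y - 1/2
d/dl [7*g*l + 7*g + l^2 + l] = 7*g + 2*l + 1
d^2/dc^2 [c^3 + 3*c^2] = 6*c + 6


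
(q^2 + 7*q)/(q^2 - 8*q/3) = 3*(q + 7)/(3*q - 8)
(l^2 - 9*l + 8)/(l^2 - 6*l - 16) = (l - 1)/(l + 2)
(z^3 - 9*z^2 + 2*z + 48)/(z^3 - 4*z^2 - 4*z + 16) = (z^2 - 11*z + 24)/(z^2 - 6*z + 8)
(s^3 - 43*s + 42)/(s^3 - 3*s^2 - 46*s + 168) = (s - 1)/(s - 4)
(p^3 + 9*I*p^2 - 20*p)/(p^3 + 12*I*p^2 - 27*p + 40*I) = p*(p + 4*I)/(p^2 + 7*I*p + 8)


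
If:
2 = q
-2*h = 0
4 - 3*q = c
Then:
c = -2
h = 0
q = 2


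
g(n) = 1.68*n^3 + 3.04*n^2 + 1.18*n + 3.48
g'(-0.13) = 0.47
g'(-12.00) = 653.98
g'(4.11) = 111.30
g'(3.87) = 100.19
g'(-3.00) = 28.30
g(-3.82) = -50.31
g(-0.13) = 3.37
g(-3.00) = -18.06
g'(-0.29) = -0.16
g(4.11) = 176.32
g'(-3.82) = 51.50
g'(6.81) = 276.32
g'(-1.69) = 5.30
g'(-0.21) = 0.13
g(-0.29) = 3.35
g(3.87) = 150.95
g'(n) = 5.04*n^2 + 6.08*n + 1.18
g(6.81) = 683.08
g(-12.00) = -2475.96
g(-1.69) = 2.06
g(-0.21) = 3.35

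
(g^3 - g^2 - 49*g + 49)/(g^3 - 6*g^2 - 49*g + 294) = (g - 1)/(g - 6)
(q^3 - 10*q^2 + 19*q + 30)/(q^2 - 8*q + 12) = (q^2 - 4*q - 5)/(q - 2)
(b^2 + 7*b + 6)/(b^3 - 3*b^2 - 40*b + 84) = (b + 1)/(b^2 - 9*b + 14)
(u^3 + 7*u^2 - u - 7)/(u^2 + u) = u + 6 - 7/u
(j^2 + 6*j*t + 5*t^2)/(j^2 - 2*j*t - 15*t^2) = (-j^2 - 6*j*t - 5*t^2)/(-j^2 + 2*j*t + 15*t^2)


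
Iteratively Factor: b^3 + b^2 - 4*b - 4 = (b + 1)*(b^2 - 4) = (b + 1)*(b + 2)*(b - 2)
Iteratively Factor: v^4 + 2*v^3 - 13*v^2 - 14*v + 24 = (v - 1)*(v^3 + 3*v^2 - 10*v - 24) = (v - 1)*(v + 4)*(v^2 - v - 6) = (v - 3)*(v - 1)*(v + 4)*(v + 2)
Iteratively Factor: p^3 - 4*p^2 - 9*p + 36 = (p - 3)*(p^2 - p - 12) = (p - 3)*(p + 3)*(p - 4)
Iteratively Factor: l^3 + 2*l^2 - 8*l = (l - 2)*(l^2 + 4*l) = l*(l - 2)*(l + 4)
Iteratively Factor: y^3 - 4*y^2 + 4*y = (y - 2)*(y^2 - 2*y) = (y - 2)^2*(y)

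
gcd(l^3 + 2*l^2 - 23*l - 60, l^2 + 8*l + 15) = l + 3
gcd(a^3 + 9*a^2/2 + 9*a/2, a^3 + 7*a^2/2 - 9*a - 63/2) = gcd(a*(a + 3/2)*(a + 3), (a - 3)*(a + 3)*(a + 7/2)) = a + 3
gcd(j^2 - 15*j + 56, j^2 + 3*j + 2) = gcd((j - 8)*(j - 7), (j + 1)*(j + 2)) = 1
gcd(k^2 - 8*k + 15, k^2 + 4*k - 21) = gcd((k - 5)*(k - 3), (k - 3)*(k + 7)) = k - 3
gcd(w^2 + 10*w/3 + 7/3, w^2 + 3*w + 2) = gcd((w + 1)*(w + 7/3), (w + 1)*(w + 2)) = w + 1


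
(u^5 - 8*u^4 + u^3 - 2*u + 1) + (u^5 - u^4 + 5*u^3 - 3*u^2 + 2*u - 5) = 2*u^5 - 9*u^4 + 6*u^3 - 3*u^2 - 4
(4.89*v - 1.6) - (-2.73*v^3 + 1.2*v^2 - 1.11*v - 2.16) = 2.73*v^3 - 1.2*v^2 + 6.0*v + 0.56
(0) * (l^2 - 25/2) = 0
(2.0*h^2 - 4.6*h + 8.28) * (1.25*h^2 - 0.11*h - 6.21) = 2.5*h^4 - 5.97*h^3 - 1.564*h^2 + 27.6552*h - 51.4188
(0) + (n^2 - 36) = n^2 - 36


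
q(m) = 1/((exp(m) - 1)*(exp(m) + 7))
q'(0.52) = -0.45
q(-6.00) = -0.14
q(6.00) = 0.00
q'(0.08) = -19.52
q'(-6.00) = 0.00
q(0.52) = 0.17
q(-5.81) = -0.14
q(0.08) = 1.49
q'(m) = -exp(m)/((exp(m) - 1)*(exp(m) + 7)^2) - exp(m)/((exp(m) - 1)^2*(exp(m) + 7)) = 2*(-exp(m) - 3)*exp(m)/(exp(4*m) + 12*exp(3*m) + 22*exp(2*m) - 84*exp(m) + 49)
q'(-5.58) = -0.00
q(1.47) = 0.03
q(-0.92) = -0.22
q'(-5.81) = -0.00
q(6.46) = 0.00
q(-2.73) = -0.15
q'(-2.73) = -0.01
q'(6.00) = 0.00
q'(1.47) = -0.04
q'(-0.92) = -0.14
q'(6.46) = -0.00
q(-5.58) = -0.14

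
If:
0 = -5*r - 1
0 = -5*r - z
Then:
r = -1/5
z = 1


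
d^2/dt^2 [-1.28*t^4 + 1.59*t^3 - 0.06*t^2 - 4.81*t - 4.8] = -15.36*t^2 + 9.54*t - 0.12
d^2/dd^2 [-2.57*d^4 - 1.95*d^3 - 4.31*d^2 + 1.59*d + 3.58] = -30.84*d^2 - 11.7*d - 8.62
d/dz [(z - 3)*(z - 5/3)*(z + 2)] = 3*z^2 - 16*z/3 - 13/3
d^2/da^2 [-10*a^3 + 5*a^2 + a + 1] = 10 - 60*a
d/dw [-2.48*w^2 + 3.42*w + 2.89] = 3.42 - 4.96*w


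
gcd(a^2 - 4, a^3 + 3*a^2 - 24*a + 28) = a - 2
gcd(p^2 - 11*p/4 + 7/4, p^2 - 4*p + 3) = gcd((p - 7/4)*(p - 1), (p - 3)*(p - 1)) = p - 1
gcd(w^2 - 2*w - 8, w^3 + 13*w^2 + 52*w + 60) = w + 2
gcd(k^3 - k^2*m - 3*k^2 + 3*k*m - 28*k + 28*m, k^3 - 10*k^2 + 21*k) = k - 7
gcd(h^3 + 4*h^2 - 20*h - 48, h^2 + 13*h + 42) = h + 6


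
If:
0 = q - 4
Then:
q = 4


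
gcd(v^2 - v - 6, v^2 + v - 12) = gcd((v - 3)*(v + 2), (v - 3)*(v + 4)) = v - 3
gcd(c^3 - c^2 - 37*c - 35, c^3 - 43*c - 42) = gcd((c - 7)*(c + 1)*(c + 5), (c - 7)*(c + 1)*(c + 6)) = c^2 - 6*c - 7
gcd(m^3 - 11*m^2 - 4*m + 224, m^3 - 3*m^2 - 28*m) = m^2 - 3*m - 28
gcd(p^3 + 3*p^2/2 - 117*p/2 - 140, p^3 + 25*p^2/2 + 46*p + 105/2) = p^2 + 19*p/2 + 35/2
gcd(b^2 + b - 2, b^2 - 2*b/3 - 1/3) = b - 1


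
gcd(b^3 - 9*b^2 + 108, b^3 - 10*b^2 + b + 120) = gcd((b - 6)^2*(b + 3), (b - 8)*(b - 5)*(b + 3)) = b + 3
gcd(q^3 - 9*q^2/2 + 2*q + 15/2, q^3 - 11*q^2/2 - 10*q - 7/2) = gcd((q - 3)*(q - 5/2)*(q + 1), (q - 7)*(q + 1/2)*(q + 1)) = q + 1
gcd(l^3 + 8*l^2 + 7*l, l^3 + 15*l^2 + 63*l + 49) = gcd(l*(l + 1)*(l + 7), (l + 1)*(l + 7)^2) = l^2 + 8*l + 7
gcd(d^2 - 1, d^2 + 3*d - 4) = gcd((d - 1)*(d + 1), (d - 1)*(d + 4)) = d - 1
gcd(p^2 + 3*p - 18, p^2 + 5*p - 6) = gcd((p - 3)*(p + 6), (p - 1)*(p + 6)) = p + 6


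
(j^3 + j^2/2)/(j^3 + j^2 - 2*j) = j*(2*j + 1)/(2*(j^2 + j - 2))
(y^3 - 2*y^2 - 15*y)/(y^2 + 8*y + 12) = y*(y^2 - 2*y - 15)/(y^2 + 8*y + 12)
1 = 1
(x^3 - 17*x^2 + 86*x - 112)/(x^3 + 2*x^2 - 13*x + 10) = (x^2 - 15*x + 56)/(x^2 + 4*x - 5)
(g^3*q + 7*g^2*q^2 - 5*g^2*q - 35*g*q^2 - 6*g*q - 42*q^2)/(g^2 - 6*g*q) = q*(g^3 + 7*g^2*q - 5*g^2 - 35*g*q - 6*g - 42*q)/(g*(g - 6*q))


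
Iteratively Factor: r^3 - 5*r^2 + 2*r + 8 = (r + 1)*(r^2 - 6*r + 8) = (r - 4)*(r + 1)*(r - 2)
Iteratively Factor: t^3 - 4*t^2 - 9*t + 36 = (t + 3)*(t^2 - 7*t + 12) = (t - 3)*(t + 3)*(t - 4)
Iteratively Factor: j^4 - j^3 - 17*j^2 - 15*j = (j + 3)*(j^3 - 4*j^2 - 5*j) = (j + 1)*(j + 3)*(j^2 - 5*j) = (j - 5)*(j + 1)*(j + 3)*(j)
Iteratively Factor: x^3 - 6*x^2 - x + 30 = (x - 5)*(x^2 - x - 6) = (x - 5)*(x - 3)*(x + 2)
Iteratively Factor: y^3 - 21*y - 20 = (y + 1)*(y^2 - y - 20) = (y + 1)*(y + 4)*(y - 5)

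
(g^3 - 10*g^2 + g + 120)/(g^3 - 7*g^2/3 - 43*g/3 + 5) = 3*(g - 8)/(3*g - 1)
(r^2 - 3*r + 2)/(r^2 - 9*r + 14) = (r - 1)/(r - 7)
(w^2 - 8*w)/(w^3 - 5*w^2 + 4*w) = (w - 8)/(w^2 - 5*w + 4)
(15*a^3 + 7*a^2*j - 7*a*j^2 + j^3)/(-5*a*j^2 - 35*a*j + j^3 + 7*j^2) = (-3*a^2 - 2*a*j + j^2)/(j*(j + 7))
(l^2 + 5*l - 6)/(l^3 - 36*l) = (l - 1)/(l*(l - 6))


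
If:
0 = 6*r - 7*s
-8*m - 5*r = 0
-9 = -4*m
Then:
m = 9/4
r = -18/5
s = -108/35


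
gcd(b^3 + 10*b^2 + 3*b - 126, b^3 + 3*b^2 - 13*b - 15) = b - 3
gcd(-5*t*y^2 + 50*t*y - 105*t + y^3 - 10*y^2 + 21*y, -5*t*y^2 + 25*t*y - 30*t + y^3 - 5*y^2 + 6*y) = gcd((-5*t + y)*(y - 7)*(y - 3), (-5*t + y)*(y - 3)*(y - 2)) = -5*t*y + 15*t + y^2 - 3*y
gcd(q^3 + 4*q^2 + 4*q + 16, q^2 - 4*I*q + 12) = q + 2*I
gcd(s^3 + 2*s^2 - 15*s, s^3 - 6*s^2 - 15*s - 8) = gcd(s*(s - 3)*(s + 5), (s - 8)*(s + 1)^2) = 1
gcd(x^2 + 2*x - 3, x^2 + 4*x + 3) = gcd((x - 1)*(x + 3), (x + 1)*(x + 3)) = x + 3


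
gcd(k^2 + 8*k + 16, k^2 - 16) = k + 4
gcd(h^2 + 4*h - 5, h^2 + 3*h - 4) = h - 1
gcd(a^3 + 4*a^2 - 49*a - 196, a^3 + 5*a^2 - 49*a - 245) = a^2 - 49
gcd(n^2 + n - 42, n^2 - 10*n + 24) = n - 6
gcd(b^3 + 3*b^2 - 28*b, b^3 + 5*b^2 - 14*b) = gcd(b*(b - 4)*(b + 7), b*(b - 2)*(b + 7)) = b^2 + 7*b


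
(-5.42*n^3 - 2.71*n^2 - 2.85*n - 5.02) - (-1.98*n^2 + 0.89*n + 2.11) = -5.42*n^3 - 0.73*n^2 - 3.74*n - 7.13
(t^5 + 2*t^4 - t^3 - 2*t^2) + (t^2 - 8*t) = t^5 + 2*t^4 - t^3 - t^2 - 8*t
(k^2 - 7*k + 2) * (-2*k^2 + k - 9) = -2*k^4 + 15*k^3 - 20*k^2 + 65*k - 18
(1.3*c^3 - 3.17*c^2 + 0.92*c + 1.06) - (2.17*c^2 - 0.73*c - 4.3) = 1.3*c^3 - 5.34*c^2 + 1.65*c + 5.36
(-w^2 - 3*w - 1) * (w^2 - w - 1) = -w^4 - 2*w^3 + 3*w^2 + 4*w + 1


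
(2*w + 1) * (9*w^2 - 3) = 18*w^3 + 9*w^2 - 6*w - 3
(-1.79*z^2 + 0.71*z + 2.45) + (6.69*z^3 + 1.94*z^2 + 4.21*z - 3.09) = 6.69*z^3 + 0.15*z^2 + 4.92*z - 0.64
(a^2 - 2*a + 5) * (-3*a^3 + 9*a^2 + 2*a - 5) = -3*a^5 + 15*a^4 - 31*a^3 + 36*a^2 + 20*a - 25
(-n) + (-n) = -2*n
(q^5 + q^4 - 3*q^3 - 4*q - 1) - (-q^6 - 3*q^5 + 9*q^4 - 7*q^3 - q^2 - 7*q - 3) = q^6 + 4*q^5 - 8*q^4 + 4*q^3 + q^2 + 3*q + 2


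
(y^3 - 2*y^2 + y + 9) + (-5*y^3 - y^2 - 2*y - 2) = -4*y^3 - 3*y^2 - y + 7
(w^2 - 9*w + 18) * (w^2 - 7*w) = w^4 - 16*w^3 + 81*w^2 - 126*w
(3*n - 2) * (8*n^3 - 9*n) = 24*n^4 - 16*n^3 - 27*n^2 + 18*n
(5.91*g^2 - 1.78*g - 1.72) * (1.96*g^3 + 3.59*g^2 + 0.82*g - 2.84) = 11.5836*g^5 + 17.7281*g^4 - 4.9152*g^3 - 24.4188*g^2 + 3.6448*g + 4.8848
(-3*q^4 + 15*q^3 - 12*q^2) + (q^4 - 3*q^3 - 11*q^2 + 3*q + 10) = -2*q^4 + 12*q^3 - 23*q^2 + 3*q + 10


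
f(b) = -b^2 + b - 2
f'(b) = 1 - 2*b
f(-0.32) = -2.42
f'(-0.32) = 1.64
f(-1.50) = -5.75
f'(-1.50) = 4.00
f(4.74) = -19.73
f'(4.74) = -8.48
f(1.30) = -2.39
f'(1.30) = -1.60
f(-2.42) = -10.28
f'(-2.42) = 5.84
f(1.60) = -2.96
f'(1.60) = -2.20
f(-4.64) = -28.17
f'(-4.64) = 10.28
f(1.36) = -2.49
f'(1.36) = -1.72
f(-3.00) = -14.00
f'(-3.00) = 7.00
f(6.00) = -32.00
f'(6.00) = -11.00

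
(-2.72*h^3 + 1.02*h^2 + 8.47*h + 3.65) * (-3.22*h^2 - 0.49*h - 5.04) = 8.7584*h^5 - 1.9516*h^4 - 14.0644*h^3 - 21.0441*h^2 - 44.4773*h - 18.396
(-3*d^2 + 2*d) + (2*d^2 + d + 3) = -d^2 + 3*d + 3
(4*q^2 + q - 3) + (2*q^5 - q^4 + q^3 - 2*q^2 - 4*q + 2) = 2*q^5 - q^4 + q^3 + 2*q^2 - 3*q - 1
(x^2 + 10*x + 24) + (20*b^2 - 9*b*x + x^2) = 20*b^2 - 9*b*x + 2*x^2 + 10*x + 24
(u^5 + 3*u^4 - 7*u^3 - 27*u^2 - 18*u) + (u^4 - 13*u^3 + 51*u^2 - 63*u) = u^5 + 4*u^4 - 20*u^3 + 24*u^2 - 81*u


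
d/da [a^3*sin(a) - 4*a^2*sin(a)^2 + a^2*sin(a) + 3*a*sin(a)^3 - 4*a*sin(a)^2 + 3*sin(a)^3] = a^3*cos(a) + 3*a^2*sin(a) - 4*a^2*sin(2*a) + a^2*cos(a) + 9*a*sin(a)^2*cos(a) - 8*a*sin(a)^2 + 2*a*sin(a) - 4*a*sin(2*a) + 3*sin(a)^3 + 9*sin(a)^2*cos(a) - 4*sin(a)^2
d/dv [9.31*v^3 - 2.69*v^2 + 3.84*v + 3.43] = 27.93*v^2 - 5.38*v + 3.84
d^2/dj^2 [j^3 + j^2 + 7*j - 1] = 6*j + 2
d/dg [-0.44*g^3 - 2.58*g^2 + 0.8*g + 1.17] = -1.32*g^2 - 5.16*g + 0.8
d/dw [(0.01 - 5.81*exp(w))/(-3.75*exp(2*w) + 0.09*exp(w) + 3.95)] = (-21.7875*exp(2*w) + 0.075*exp(w) - 22.9504)*exp(w)/(14.0625*exp(4*w) - 0.675*exp(3*w) - 29.6169*exp(2*w) + 0.711*exp(w) + 15.6025)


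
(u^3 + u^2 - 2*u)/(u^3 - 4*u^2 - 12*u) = (u - 1)/(u - 6)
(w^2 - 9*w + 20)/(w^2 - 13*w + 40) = (w - 4)/(w - 8)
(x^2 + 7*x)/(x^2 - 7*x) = (x + 7)/(x - 7)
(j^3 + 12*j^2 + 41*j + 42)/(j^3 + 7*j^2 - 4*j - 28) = (j + 3)/(j - 2)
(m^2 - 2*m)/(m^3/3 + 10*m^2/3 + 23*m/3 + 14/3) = 3*m*(m - 2)/(m^3 + 10*m^2 + 23*m + 14)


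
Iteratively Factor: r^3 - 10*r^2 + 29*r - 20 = (r - 4)*(r^2 - 6*r + 5) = (r - 4)*(r - 1)*(r - 5)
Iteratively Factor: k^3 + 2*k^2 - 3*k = (k + 3)*(k^2 - k) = k*(k + 3)*(k - 1)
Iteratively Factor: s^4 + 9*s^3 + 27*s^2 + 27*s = (s)*(s^3 + 9*s^2 + 27*s + 27) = s*(s + 3)*(s^2 + 6*s + 9) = s*(s + 3)^2*(s + 3)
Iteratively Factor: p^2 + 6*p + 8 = (p + 4)*(p + 2)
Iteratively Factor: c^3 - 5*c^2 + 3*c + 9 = (c - 3)*(c^2 - 2*c - 3) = (c - 3)*(c + 1)*(c - 3)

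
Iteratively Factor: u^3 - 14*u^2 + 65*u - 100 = (u - 5)*(u^2 - 9*u + 20) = (u - 5)^2*(u - 4)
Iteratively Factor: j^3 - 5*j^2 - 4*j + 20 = (j - 5)*(j^2 - 4) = (j - 5)*(j - 2)*(j + 2)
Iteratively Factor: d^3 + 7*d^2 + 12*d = (d)*(d^2 + 7*d + 12) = d*(d + 3)*(d + 4)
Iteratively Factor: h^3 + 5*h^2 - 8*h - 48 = (h - 3)*(h^2 + 8*h + 16) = (h - 3)*(h + 4)*(h + 4)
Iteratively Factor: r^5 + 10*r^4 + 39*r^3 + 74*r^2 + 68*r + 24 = (r + 1)*(r^4 + 9*r^3 + 30*r^2 + 44*r + 24) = (r + 1)*(r + 3)*(r^3 + 6*r^2 + 12*r + 8) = (r + 1)*(r + 2)*(r + 3)*(r^2 + 4*r + 4) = (r + 1)*(r + 2)^2*(r + 3)*(r + 2)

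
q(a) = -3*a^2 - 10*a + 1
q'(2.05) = -22.30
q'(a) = -6*a - 10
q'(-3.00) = 8.00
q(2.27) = -37.16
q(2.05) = -32.11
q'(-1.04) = -3.76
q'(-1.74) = 0.44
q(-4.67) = -17.73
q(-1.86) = 9.22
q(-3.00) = 4.00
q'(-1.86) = 1.16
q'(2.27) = -23.62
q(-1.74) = 9.32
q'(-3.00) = 8.00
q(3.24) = -62.89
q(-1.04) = 8.16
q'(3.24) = -29.44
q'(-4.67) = 18.02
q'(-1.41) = -1.54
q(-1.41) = 9.14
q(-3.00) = 4.00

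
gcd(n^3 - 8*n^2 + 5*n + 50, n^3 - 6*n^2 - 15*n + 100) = n^2 - 10*n + 25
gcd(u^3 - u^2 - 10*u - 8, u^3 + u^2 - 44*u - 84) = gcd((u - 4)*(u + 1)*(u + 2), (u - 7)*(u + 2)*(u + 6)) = u + 2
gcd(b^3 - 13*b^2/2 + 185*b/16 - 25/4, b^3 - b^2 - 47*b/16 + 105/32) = b - 5/4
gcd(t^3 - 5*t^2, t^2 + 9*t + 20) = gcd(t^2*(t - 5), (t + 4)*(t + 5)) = 1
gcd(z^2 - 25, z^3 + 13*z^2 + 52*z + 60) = z + 5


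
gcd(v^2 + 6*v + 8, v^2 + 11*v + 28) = v + 4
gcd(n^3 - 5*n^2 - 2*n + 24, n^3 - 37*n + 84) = n^2 - 7*n + 12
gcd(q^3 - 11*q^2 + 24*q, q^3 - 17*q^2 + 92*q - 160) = q - 8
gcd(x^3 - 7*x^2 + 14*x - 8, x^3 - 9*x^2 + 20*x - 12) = x^2 - 3*x + 2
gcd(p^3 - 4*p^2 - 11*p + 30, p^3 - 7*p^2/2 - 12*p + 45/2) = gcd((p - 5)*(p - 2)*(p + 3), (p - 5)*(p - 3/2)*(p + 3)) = p^2 - 2*p - 15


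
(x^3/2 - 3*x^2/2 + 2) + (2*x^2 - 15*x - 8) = x^3/2 + x^2/2 - 15*x - 6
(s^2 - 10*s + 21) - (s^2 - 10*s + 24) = -3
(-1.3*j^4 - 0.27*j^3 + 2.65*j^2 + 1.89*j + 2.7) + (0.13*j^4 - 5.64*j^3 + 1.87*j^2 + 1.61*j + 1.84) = -1.17*j^4 - 5.91*j^3 + 4.52*j^2 + 3.5*j + 4.54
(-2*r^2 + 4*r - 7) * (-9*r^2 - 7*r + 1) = 18*r^4 - 22*r^3 + 33*r^2 + 53*r - 7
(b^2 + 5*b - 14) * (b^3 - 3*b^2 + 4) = b^5 + 2*b^4 - 29*b^3 + 46*b^2 + 20*b - 56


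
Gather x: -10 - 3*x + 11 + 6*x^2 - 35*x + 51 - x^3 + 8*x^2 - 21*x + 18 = -x^3 + 14*x^2 - 59*x + 70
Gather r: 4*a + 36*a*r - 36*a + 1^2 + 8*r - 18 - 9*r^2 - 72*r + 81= -32*a - 9*r^2 + r*(36*a - 64) + 64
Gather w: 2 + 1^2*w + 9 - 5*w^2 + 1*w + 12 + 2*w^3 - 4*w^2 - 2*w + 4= 2*w^3 - 9*w^2 + 27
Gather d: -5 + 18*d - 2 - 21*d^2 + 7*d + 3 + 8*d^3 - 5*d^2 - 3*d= 8*d^3 - 26*d^2 + 22*d - 4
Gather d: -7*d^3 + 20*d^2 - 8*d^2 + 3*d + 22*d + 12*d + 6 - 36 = -7*d^3 + 12*d^2 + 37*d - 30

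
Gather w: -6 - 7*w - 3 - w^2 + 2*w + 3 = -w^2 - 5*w - 6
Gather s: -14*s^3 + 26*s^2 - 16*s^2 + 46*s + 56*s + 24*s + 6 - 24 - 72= -14*s^3 + 10*s^2 + 126*s - 90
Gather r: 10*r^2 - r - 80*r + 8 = 10*r^2 - 81*r + 8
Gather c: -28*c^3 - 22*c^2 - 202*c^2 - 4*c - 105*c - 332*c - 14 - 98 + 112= -28*c^3 - 224*c^2 - 441*c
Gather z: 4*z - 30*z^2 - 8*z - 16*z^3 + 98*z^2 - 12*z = -16*z^3 + 68*z^2 - 16*z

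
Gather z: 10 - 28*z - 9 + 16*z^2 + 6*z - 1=16*z^2 - 22*z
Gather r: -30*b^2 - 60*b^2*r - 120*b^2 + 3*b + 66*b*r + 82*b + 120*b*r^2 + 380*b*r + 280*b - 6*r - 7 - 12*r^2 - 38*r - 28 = -150*b^2 + 365*b + r^2*(120*b - 12) + r*(-60*b^2 + 446*b - 44) - 35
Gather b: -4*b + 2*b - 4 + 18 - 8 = 6 - 2*b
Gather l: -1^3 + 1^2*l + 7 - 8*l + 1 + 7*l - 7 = 0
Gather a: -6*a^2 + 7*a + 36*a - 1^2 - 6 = -6*a^2 + 43*a - 7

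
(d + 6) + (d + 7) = 2*d + 13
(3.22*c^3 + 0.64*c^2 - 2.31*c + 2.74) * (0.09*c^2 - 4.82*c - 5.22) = 0.2898*c^5 - 15.4628*c^4 - 20.1011*c^3 + 8.04*c^2 - 1.1486*c - 14.3028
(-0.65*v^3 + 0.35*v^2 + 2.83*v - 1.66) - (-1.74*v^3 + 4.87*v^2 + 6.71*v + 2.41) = 1.09*v^3 - 4.52*v^2 - 3.88*v - 4.07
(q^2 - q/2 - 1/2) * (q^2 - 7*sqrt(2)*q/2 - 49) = q^4 - 7*sqrt(2)*q^3/2 - q^3/2 - 99*q^2/2 + 7*sqrt(2)*q^2/4 + 7*sqrt(2)*q/4 + 49*q/2 + 49/2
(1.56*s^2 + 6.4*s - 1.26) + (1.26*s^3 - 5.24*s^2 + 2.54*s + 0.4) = 1.26*s^3 - 3.68*s^2 + 8.94*s - 0.86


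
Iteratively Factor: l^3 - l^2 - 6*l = (l - 3)*(l^2 + 2*l) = (l - 3)*(l + 2)*(l)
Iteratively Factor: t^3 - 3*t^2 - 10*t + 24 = (t - 2)*(t^2 - t - 12) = (t - 4)*(t - 2)*(t + 3)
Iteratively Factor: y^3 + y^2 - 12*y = (y - 3)*(y^2 + 4*y) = (y - 3)*(y + 4)*(y)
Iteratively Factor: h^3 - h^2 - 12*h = (h + 3)*(h^2 - 4*h) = h*(h + 3)*(h - 4)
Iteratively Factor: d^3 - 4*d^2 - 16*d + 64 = (d - 4)*(d^2 - 16) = (d - 4)*(d + 4)*(d - 4)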